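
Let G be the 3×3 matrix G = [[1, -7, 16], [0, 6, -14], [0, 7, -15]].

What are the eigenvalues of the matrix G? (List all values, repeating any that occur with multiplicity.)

-8, -1, 1

The characteristic polynomial is p(s) = det(sI - G).
Cofactor expansion gives p(s) = s^3 + 8s^2 - s - 8.
Try s = -8: p(-8) = 0, so -8 is a root.
Dividing by (s + 8) leaves s^2 - 1.
The quadratic factors as (s + 1)·(s - 1).
Eigenvalues: -8, -1, 1.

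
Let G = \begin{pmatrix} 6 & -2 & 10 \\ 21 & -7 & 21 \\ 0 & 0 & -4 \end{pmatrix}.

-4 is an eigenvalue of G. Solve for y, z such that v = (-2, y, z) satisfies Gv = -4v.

0, 2

We need (G + 4I)v = 0.
G + 4I = [[10, -2, 10], [21, -3, 21], [0, 0, 0]].
Row 1: (10)·-2 + (-2)·y + (10)·z = 0
Row 2: (21)·-2 + (-3)·y + (21)·z = 0
Row 3: (0)·-2 + (0)·y + (0)·z = 0
Solving gives y = 0, z = 2.
Check: G·(-2, 0, 2) = (8, 0, -8) = -4·(-2, 0, 2).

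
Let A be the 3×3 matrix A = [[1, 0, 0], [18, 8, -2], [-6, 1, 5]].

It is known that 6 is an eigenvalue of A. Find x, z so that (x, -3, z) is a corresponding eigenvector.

0, -3

We need (A - 6I)v = 0.
A - 6I = [[-5, 0, 0], [18, 2, -2], [-6, 1, -1]].
Row 1: (-5)·x + (0)·-3 + (0)·z = 0
Row 2: (18)·x + (2)·-3 + (-2)·z = 0
Row 3: (-6)·x + (1)·-3 + (-1)·z = 0
Solving gives x = 0, z = -3.
Check: A·(0, -3, -3) = (0, -18, -18) = 6·(0, -3, -3).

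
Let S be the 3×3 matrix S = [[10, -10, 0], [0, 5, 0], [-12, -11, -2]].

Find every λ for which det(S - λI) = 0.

-2, 5, 10

The characteristic polynomial is p(λ) = det(λI - S).
Expanding the 3×3 determinant: p(λ) = λ^3 - 13λ^2 + 20λ + 100.
Since p(10) = 0, λ = 10 is a root.
Factor out (λ - 10): p(λ) = (λ - 10)·(λ^2 - 3λ - 10).
The quadratic factors as (λ + 2)·(λ - 5).
Eigenvalues: -2, 5, 10.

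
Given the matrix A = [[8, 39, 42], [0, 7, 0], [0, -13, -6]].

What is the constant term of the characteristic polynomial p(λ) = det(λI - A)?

336

p(0) = det(0·I − A) = det(−A) = (−1)^3·det(A).
det(A) = -336, so p(0) = 336.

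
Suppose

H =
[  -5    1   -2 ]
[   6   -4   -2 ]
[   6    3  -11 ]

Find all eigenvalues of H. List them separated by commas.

-8, -7, -5

Compute the characteristic polynomial p(λ) = det(λI - H).
Cofactor expansion gives p(λ) = λ^3 + 20λ^2 + 131λ + 280.
Rational-root test: λ = -5 gives p(-5) = 0.
Factor out (λ + 5): p(λ) = (λ + 5)·(λ^2 + 15λ + 56).
The quadratic factors as (λ + 8)·(λ + 7).
Eigenvalues: -8, -7, -5.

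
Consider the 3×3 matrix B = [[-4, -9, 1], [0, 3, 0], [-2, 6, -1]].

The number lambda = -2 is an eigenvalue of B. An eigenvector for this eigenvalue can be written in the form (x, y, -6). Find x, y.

We need (B + 2I)v = 0.
B + 2I = [[-2, -9, 1], [0, 5, 0], [-2, 6, 1]].
Row 1: (-2)·x + (-9)·y + (1)·-6 = 0
Row 2: (0)·x + (5)·y + (0)·-6 = 0
Row 3: (-2)·x + (6)·y + (1)·-6 = 0
Solving gives x = -3, y = 0.
Check: B·(-3, 0, -6) = (6, 0, 12) = -2·(-3, 0, -6).

-3, 0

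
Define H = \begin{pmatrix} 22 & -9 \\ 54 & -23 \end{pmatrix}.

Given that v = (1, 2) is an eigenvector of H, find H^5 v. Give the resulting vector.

(1024, 2048)

First find the eigenvalue: Hv = (4, 8) = 4·(1, 2), so λ = 4.
Then H^5 v = λ^5·v = 4^5·(1, 2) = 1024·(1, 2) = (1024, 2048).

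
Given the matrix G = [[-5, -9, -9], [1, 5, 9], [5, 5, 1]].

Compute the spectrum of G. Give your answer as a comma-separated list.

-4, 1, 4

The characteristic polynomial is p(t) = det(tI - G).
Expanding along the first row, p(t) = t^3 - t^2 - 16t + 16.
Since p(4) = 0, t = 4 is a root.
Factor out (t - 4): p(t) = (t - 4)·(t^2 + 3t - 4).
The quadratic factors as (t + 4)·(t - 1).
Eigenvalues: -4, 1, 4.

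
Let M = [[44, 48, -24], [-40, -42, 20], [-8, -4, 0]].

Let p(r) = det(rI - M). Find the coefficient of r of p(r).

p(r) = r^3 - 2r^2 - 40r - 64.
The coefficient of r is -40.

-40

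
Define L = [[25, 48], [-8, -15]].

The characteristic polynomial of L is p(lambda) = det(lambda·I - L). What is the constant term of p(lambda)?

9

p(lambda) = lambda^2 - 10·lambda + 9.
The constant term is 9.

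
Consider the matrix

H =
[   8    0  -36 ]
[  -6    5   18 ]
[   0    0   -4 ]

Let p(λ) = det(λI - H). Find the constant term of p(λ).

160

p(λ) = λ^3 - 9λ^2 - 12λ + 160.
The constant term is 160.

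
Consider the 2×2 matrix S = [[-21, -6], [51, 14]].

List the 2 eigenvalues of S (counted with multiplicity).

-4, -3

det(S - lambda·I) = (-21 - lambda)(14 - lambda) - (-6)·(51) = lambda^2 + 7·lambda + 12.
This factors as (lambda + 4)·(lambda + 3) = 0.
Eigenvalues: -4, -3.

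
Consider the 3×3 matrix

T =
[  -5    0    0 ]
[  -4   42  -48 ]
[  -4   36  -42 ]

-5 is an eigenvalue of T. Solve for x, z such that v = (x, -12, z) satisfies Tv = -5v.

We need (T + 5I)v = 0.
T + 5I = [[0, 0, 0], [-4, 47, -48], [-4, 36, -37]].
Row 1: (0)·x + (0)·-12 + (0)·z = 0
Row 2: (-4)·x + (47)·-12 + (-48)·z = 0
Row 3: (-4)·x + (36)·-12 + (-37)·z = 0
Solving gives x = 3, z = -12.
Check: T·(3, -12, -12) = (-15, 60, 60) = -5·(3, -12, -12).

3, -12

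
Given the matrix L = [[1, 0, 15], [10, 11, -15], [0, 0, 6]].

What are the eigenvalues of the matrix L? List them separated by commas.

1, 6, 11

The characteristic polynomial is p(s) = det(sI - L).
Expanding along the first row, p(s) = s^3 - 18s^2 + 83s - 66.
Rational-root test: s = 1 gives p(1) = 0.
Dividing by (s - 1) leaves s^2 - 17s + 66.
The quadratic factors as (s - 6)·(s - 11).
Eigenvalues: 1, 6, 11.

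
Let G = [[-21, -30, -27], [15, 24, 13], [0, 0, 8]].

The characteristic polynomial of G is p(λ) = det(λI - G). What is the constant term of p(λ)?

432

p(λ) = λ^3 - 11λ^2 - 30λ + 432.
The constant term is 432.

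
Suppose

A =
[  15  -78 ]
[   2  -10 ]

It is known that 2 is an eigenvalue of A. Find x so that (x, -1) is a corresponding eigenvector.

-6

We need (A - 2I)v = 0.
A - 2I = [[13, -78], [2, -12]].
Row 1: (13)·x + (-78)·-1 = 0
Row 2: (2)·x + (-12)·-1 = 0
Solving gives x = -6.
Check: A·(-6, -1) = (-12, -2) = 2·(-6, -1).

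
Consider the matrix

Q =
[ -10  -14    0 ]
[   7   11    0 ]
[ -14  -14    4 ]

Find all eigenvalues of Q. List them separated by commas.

-3, 4, 4

Set up det(tI - Q) = 0.
Cofactor expansion gives p(t) = t^3 - 5t^2 - 8t + 48.
Rational-root test: t = -3 gives p(-3) = 0.
Dividing by (t + 3) leaves t^2 - 8t + 16.
The quadratic factor is (t - 4)^2.
Eigenvalues: -3, 4, 4.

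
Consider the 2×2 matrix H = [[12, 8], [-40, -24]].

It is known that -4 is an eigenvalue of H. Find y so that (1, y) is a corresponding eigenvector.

We need (H + 4I)v = 0.
H + 4I = [[16, 8], [-40, -20]].
Row 1: (16)·1 + (8)·y = 0
Row 2: (-40)·1 + (-20)·y = 0
Solving gives y = -2.
Check: H·(1, -2) = (-4, 8) = -4·(1, -2).

-2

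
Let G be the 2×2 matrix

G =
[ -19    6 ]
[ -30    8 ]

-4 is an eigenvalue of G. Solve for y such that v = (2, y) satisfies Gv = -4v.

5

We need (G + 4I)v = 0.
G + 4I = [[-15, 6], [-30, 12]].
Row 1: (-15)·2 + (6)·y = 0
Row 2: (-30)·2 + (12)·y = 0
Solving gives y = 5.
Check: G·(2, 5) = (-8, -20) = -4·(2, 5).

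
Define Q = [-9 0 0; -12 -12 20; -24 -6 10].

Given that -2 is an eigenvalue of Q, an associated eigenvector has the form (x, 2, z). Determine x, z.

We need (Q + 2I)v = 0.
Q + 2I = [[-7, 0, 0], [-12, -10, 20], [-24, -6, 12]].
Row 1: (-7)·x + (0)·2 + (0)·z = 0
Row 2: (-12)·x + (-10)·2 + (20)·z = 0
Row 3: (-24)·x + (-6)·2 + (12)·z = 0
Solving gives x = 0, z = 1.
Check: Q·(0, 2, 1) = (0, -4, -2) = -2·(0, 2, 1).

0, 1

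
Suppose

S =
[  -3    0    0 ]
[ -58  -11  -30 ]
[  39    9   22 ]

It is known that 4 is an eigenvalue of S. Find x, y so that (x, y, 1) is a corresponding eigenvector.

0, -2

We need (S - 4I)v = 0.
S - 4I = [[-7, 0, 0], [-58, -15, -30], [39, 9, 18]].
Row 1: (-7)·x + (0)·y + (0)·1 = 0
Row 2: (-58)·x + (-15)·y + (-30)·1 = 0
Row 3: (39)·x + (9)·y + (18)·1 = 0
Solving gives x = 0, y = -2.
Check: S·(0, -2, 1) = (0, -8, 4) = 4·(0, -2, 1).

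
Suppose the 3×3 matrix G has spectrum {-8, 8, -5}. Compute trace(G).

-5

trace(G) is the sum of the eigenvalues: (-8) + (8) + (-5) = -5.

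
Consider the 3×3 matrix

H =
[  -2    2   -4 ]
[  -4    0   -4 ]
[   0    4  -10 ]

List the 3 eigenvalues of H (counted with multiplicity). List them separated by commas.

The characteristic polynomial is p(μ) = det(μI - H).
Expanding along the first row, p(μ) = μ^3 + 12μ^2 + 44μ + 48.
Since p(-2) = 0, μ = -2 is a root.
Factor out (μ + 2): p(μ) = (μ + 2)·(μ^2 + 10μ + 24).
The quadratic factors as (μ + 6)·(μ + 4).
Eigenvalues: -6, -4, -2.

-6, -4, -2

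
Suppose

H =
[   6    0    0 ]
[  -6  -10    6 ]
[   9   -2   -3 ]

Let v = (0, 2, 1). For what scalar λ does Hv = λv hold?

Compute Hv: H·(0, 2, 1) = (0, -14, -7).
Since Hv = λv, compare component 2: -14 = λ·2, so λ = -7.

-7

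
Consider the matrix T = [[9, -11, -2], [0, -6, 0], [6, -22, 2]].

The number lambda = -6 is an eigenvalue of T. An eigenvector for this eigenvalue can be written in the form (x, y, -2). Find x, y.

We need (T + 6I)v = 0.
T + 6I = [[15, -11, -2], [0, 0, 0], [6, -22, 8]].
Row 1: (15)·x + (-11)·y + (-2)·-2 = 0
Row 2: (0)·x + (0)·y + (0)·-2 = 0
Row 3: (6)·x + (-22)·y + (8)·-2 = 0
Solving gives x = -1, y = -1.
Check: T·(-1, -1, -2) = (6, 6, 12) = -6·(-1, -1, -2).

-1, -1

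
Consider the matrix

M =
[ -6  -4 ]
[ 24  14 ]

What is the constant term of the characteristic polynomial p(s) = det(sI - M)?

p(0) = det(0·I − M) = det(−M) = (−1)^2·det(M).
det(M) = 12, so p(0) = 12.

12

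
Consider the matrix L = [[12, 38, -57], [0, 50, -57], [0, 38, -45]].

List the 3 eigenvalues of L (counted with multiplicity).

-7, 12, 12

Set up det(λI - L) = 0.
Cofactor expansion gives p(λ) = λ^3 - 17λ^2 - 24λ + 1008.
Rational-root test: λ = -7 gives p(-7) = 0.
Dividing by (λ + 7) leaves λ^2 - 24λ + 144.
The quadratic factor is (λ - 12)^2.
Eigenvalues: -7, 12, 12.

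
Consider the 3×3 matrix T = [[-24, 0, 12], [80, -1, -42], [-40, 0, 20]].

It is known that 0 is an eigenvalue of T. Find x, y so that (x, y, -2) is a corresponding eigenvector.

We need (T)v = 0.
T = [[-24, 0, 12], [80, -1, -42], [-40, 0, 20]].
Row 1: (-24)·x + (0)·y + (12)·-2 = 0
Row 2: (80)·x + (-1)·y + (-42)·-2 = 0
Row 3: (-40)·x + (0)·y + (20)·-2 = 0
Solving gives x = -1, y = 4.
Check: T·(-1, 4, -2) = (0, 0, 0) = 0·(-1, 4, -2).

-1, 4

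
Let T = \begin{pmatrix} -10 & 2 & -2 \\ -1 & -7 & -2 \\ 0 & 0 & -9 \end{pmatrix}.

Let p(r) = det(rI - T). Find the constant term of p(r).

648

p(r) = r^3 + 26r^2 + 225r + 648.
The constant term is 648.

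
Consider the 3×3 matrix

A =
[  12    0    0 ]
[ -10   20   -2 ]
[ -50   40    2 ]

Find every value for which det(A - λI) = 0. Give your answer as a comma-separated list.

The characteristic polynomial is p(r) = det(rI - A).
Expanding along the first row, p(r) = r^3 - 34r^2 + 384r - 1440.
Rational-root test: r = 10 gives p(10) = 0.
Factor out (r - 10): p(r) = (r - 10)·(r^2 - 24r + 144).
The quadratic factor is (r - 12)^2.
Eigenvalues: 10, 12, 12.

10, 12, 12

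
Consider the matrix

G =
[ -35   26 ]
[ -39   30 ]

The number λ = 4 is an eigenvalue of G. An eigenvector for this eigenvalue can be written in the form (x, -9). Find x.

We need (G - 4I)v = 0.
G - 4I = [[-39, 26], [-39, 26]].
Row 1: (-39)·x + (26)·-9 = 0
Row 2: (-39)·x + (26)·-9 = 0
Solving gives x = -6.
Check: G·(-6, -9) = (-24, -36) = 4·(-6, -9).

-6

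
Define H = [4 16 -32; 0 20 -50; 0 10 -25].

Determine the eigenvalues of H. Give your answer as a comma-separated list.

The characteristic polynomial is p(λ) = det(λI - H).
Expanding along the first row, p(λ) = λ^3 + λ^2 - 20λ.
Rational-root test: λ = -5 gives p(-5) = 0.
Dividing by (λ + 5) leaves λ^2 - 4λ.
The quadratic factors as λ·(λ - 4).
Eigenvalues: -5, 0, 4.

-5, 0, 4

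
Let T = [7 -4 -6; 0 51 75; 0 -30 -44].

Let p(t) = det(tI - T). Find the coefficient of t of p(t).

p(t) = t^3 - 14t^2 + 55t - 42.
The coefficient of t is 55.

55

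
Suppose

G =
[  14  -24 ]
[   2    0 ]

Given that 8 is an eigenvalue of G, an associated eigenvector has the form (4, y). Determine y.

We need (G - 8I)v = 0.
G - 8I = [[6, -24], [2, -8]].
Row 1: (6)·4 + (-24)·y = 0
Row 2: (2)·4 + (-8)·y = 0
Solving gives y = 1.
Check: G·(4, 1) = (32, 8) = 8·(4, 1).

1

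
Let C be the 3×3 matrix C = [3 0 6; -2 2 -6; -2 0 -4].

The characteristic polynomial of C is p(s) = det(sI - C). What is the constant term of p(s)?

p(s) = s^3 - s^2 - 2s.
The constant term is 0.

0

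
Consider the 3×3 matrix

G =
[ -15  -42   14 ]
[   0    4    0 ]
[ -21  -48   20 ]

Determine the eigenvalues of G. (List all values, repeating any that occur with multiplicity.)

-1, 4, 6

Compute the characteristic polynomial p(s) = det(sI - G).
Cofactor expansion gives p(s) = s^3 - 9s^2 + 14s + 24.
Rational-root test: s = -1 gives p(-1) = 0.
Dividing by (s + 1) leaves s^2 - 10s + 24.
The quadratic factors as (s - 4)·(s - 6).
Eigenvalues: -1, 4, 6.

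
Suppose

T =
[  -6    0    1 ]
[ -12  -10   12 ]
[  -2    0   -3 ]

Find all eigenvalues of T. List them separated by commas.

Compute the characteristic polynomial p(lambda) = det(lambda·I - T).
Expanding the 3×3 determinant: p(lambda) = lambda^3 + 19·lambda^2 + 110·lambda + 200.
Try lambda = -5: p(-5) = 0, so -5 is a root.
Factor out (lambda + 5): p(lambda) = (lambda + 5)·(lambda^2 + 14·lambda + 40).
The quadratic factors as (lambda + 10)·(lambda + 4).
Eigenvalues: -10, -5, -4.

-10, -5, -4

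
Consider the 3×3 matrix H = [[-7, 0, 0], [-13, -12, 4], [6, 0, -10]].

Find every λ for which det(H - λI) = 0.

Set up det(λI - H) = 0.
Expanding along the first row, p(λ) = λ^3 + 29λ^2 + 274λ + 840.
Since p(-7) = 0, λ = -7 is a root.
Factor out (λ + 7): p(λ) = (λ + 7)·(λ^2 + 22λ + 120).
The quadratic factors as (λ + 12)·(λ + 10).
Eigenvalues: -12, -10, -7.

-12, -10, -7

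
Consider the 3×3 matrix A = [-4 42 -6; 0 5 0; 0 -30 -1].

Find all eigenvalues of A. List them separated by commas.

-4, -1, 5

Set up det(μI - A) = 0.
Expanding along the first row, p(μ) = μ^3 - 21μ - 20.
Rational-root test: μ = -1 gives p(-1) = 0.
Dividing by (μ + 1) leaves μ^2 - μ - 20.
The quadratic factors as (μ + 4)·(μ - 5).
Eigenvalues: -4, -1, 5.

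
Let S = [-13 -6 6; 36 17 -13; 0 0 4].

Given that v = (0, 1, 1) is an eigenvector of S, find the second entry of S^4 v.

256

First find the eigenvalue: Sv = (0, 4, 4) = 4·(0, 1, 1), so λ = 4.
Then S^4 v = λ^4·v = 4^4·(0, 1, 1) = 256·(0, 1, 1) = (0, 256, 256).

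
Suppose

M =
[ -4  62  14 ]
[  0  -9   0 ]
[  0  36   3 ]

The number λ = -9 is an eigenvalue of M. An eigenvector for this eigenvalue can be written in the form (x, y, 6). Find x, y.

We need (M + 9I)v = 0.
M + 9I = [[5, 62, 14], [0, 0, 0], [0, 36, 12]].
Row 1: (5)·x + (62)·y + (14)·6 = 0
Row 2: (0)·x + (0)·y + (0)·6 = 0
Row 3: (0)·x + (36)·y + (12)·6 = 0
Solving gives x = 8, y = -2.
Check: M·(8, -2, 6) = (-72, 18, -54) = -9·(8, -2, 6).

8, -2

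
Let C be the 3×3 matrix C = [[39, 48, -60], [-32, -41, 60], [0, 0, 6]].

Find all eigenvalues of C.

Compute the characteristic polynomial p(s) = det(sI - C).
Cofactor expansion gives p(s) = s^3 - 4s^2 - 75s + 378.
Since p(-9) = 0, s = -9 is a root.
Dividing by (s + 9) leaves s^2 - 13s + 42.
The quadratic factors as (s - 6)·(s - 7).
Eigenvalues: -9, 6, 7.

-9, 6, 7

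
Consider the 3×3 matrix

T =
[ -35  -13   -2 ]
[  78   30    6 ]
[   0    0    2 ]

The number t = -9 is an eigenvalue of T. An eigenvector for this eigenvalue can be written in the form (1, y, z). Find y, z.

We need (T + 9I)v = 0.
T + 9I = [[-26, -13, -2], [78, 39, 6], [0, 0, 11]].
Row 1: (-26)·1 + (-13)·y + (-2)·z = 0
Row 2: (78)·1 + (39)·y + (6)·z = 0
Row 3: (0)·1 + (0)·y + (11)·z = 0
Solving gives y = -2, z = 0.
Check: T·(1, -2, 0) = (-9, 18, 0) = -9·(1, -2, 0).

-2, 0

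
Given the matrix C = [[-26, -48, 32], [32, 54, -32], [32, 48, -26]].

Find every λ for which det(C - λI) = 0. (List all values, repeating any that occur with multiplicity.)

Compute the characteristic polynomial p(λ) = det(λI - C).
Cofactor expansion gives p(λ) = λ^3 - 2λ^2 - 84λ + 360.
Since p(-10) = 0, λ = -10 is a root.
Factor out (λ + 10): p(λ) = (λ + 10)·(λ^2 - 12λ + 36).
The quadratic factor is (λ - 6)^2.
Eigenvalues: -10, 6, 6.

-10, 6, 6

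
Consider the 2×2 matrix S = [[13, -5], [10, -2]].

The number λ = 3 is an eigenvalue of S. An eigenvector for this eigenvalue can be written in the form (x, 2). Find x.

We need (S - 3I)v = 0.
S - 3I = [[10, -5], [10, -5]].
Row 1: (10)·x + (-5)·2 = 0
Row 2: (10)·x + (-5)·2 = 0
Solving gives x = 1.
Check: S·(1, 2) = (3, 6) = 3·(1, 2).

1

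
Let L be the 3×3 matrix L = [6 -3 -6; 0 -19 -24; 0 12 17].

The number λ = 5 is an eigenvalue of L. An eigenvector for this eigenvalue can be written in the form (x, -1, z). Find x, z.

We need (L - 5I)v = 0.
L - 5I = [[1, -3, -6], [0, -24, -24], [0, 12, 12]].
Row 1: (1)·x + (-3)·-1 + (-6)·z = 0
Row 2: (0)·x + (-24)·-1 + (-24)·z = 0
Row 3: (0)·x + (12)·-1 + (12)·z = 0
Solving gives x = 3, z = 1.
Check: L·(3, -1, 1) = (15, -5, 5) = 5·(3, -1, 1).

3, 1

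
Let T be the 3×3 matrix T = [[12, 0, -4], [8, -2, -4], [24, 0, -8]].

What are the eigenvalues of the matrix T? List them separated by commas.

Compute the characteristic polynomial p(r) = det(rI - T).
Cofactor expansion gives p(r) = r^3 - 2r^2 - 8r.
Since p(-2) = 0, r = -2 is a root.
Dividing by (r + 2) leaves r^2 - 4r.
The quadratic factors as r·(r - 4).
Eigenvalues: -2, 0, 4.

-2, 0, 4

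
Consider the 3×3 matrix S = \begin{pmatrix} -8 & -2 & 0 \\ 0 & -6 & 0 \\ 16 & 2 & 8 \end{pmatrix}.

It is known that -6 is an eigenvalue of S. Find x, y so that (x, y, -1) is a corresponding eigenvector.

We need (S + 6I)v = 0.
S + 6I = [[-2, -2, 0], [0, 0, 0], [16, 2, 14]].
Row 1: (-2)·x + (-2)·y + (0)·-1 = 0
Row 2: (0)·x + (0)·y + (0)·-1 = 0
Row 3: (16)·x + (2)·y + (14)·-1 = 0
Solving gives x = 1, y = -1.
Check: S·(1, -1, -1) = (-6, 6, 6) = -6·(1, -1, -1).

1, -1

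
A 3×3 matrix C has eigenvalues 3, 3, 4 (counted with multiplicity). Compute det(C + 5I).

If C has eigenvalues 3, 3, 4, then C + 5I has eigenvalues 8, 8, 9.
det(C + 5I) = (8) · (8) · (9) = 576.

576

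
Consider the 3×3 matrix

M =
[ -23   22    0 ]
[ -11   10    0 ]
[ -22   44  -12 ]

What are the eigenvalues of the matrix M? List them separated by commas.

Set up det(λI - M) = 0.
Cofactor expansion gives p(λ) = λ^3 + 25λ^2 + 168λ + 144.
Try λ = -1: p(-1) = 0, so -1 is a root.
Factor out (λ + 1): p(λ) = (λ + 1)·(λ^2 + 24λ + 144).
The quadratic factor is (λ + 12)^2.
Eigenvalues: -12, -12, -1.

-12, -12, -1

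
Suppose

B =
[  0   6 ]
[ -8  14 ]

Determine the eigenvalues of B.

det(B - rI) = (0 - r)(14 - r) - (6)·(-8) = r^2 - 14r + 48.
This factors as (r - 6)·(r - 8) = 0.
Eigenvalues: 6, 8.

6, 8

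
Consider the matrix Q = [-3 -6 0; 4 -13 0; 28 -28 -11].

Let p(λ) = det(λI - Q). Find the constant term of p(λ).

p(λ) = λ^3 + 27λ^2 + 239λ + 693.
The constant term is 693.

693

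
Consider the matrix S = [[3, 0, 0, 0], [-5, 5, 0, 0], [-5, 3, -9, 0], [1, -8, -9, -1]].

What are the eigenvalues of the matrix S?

-9, -1, 3, 5

S is lower triangular, so its eigenvalues are the diagonal entries.
Diagonal: 3, 5, -9, -1.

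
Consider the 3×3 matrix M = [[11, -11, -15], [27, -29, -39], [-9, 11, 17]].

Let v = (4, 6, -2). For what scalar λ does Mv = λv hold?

Compute Mv: M·(4, 6, -2) = (8, 12, -4).
Since Mv = λv, compare component 1: 8 = λ·4, so λ = 2.

2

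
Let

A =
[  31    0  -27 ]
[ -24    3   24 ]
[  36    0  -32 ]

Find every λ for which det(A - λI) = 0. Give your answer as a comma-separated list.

Compute the characteristic polynomial p(t) = det(tI - A).
Cofactor expansion gives p(t) = t^3 - 2t^2 - 23t + 60.
Try t = 3: p(3) = 0, so 3 is a root.
Factor out (t - 3): p(t) = (t - 3)·(t^2 + t - 20).
The quadratic factors as (t + 5)·(t - 4).
Eigenvalues: -5, 3, 4.

-5, 3, 4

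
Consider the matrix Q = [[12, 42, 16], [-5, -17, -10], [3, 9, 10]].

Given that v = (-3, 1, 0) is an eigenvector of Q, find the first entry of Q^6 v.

First find the eigenvalue: Qv = (6, -2, 0) = -2·(-3, 1, 0), so λ = -2.
Then Q^6 v = λ^6·v = (-2)^6·(-3, 1, 0) = 64·(-3, 1, 0) = (-192, 64, 0).

-192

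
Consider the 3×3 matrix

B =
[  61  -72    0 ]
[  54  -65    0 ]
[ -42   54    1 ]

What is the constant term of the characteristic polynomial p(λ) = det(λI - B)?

77

p(0) = det(0·I − B) = det(−B) = (−1)^3·det(B).
det(B) = -77, so p(0) = 77.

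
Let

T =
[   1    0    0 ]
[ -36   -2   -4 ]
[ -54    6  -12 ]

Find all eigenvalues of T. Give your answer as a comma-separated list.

-8, -6, 1

The characteristic polynomial is p(λ) = det(λI - T).
Expanding along the first row, p(λ) = λ^3 + 13λ^2 + 34λ - 48.
Try λ = -6: p(-6) = 0, so -6 is a root.
Dividing by (λ + 6) leaves λ^2 + 7λ - 8.
The quadratic factors as (λ + 8)·(λ - 1).
Eigenvalues: -8, -6, 1.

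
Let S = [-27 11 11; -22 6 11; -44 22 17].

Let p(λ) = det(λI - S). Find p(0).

p(0) = det(0·I − S) = det(−S) = (−1)^3·det(S).
det(S) = 150, so p(0) = -150.

-150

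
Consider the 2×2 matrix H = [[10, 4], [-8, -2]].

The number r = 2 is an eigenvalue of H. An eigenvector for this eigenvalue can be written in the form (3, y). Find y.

-6

We need (H - 2I)v = 0.
H - 2I = [[8, 4], [-8, -4]].
Row 1: (8)·3 + (4)·y = 0
Row 2: (-8)·3 + (-4)·y = 0
Solving gives y = -6.
Check: H·(3, -6) = (6, -12) = 2·(3, -6).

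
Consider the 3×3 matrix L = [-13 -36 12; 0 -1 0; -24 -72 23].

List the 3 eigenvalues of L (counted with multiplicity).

The characteristic polynomial is p(lambda) = det(lambda·I - L).
Cofactor expansion gives p(lambda) = lambda^3 - 9·lambda^2 - 21·lambda - 11.
Try lambda = 11: p(11) = 0, so 11 is a root.
Factor out (lambda - 11): p(lambda) = (lambda - 11)·(lambda^2 + 2·lambda + 1).
The quadratic factor is (lambda + 1)^2.
Eigenvalues: -1, -1, 11.

-1, -1, 11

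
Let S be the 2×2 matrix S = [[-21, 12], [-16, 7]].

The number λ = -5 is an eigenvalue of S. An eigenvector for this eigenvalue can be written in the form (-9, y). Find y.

-12

We need (S + 5I)v = 0.
S + 5I = [[-16, 12], [-16, 12]].
Row 1: (-16)·-9 + (12)·y = 0
Row 2: (-16)·-9 + (12)·y = 0
Solving gives y = -12.
Check: S·(-9, -12) = (45, 60) = -5·(-9, -12).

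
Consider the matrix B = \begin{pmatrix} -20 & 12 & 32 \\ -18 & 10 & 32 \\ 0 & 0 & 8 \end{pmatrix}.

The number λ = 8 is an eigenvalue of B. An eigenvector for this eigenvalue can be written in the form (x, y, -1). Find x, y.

-2, -2

We need (B - 8I)v = 0.
B - 8I = [[-28, 12, 32], [-18, 2, 32], [0, 0, 0]].
Row 1: (-28)·x + (12)·y + (32)·-1 = 0
Row 2: (-18)·x + (2)·y + (32)·-1 = 0
Row 3: (0)·x + (0)·y + (0)·-1 = 0
Solving gives x = -2, y = -2.
Check: B·(-2, -2, -1) = (-16, -16, -8) = 8·(-2, -2, -1).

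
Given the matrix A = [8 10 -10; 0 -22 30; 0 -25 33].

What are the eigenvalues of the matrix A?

3, 8, 8

Compute the characteristic polynomial p(t) = det(tI - A).
Expanding the 3×3 determinant: p(t) = t^3 - 19t^2 + 112t - 192.
Rational-root test: t = 8 gives p(8) = 0.
Dividing by (t - 8) leaves t^2 - 11t + 24.
The quadratic factors as (t - 3)·(t - 8).
Eigenvalues: 3, 8, 8.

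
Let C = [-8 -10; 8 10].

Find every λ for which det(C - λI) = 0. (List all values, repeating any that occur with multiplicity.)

0, 2

det(C - tI) = (-8 - t)(10 - t) - (-10)·(8) = t^2 - 2t.
This factors as t·(t - 2) = 0.
Eigenvalues: 0, 2.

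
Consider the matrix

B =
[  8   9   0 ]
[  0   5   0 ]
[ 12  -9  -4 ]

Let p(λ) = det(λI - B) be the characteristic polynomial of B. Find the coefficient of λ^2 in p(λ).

-9

The coefficient of λ^2 of det(λI - B) is −trace(B).
trace(B) = (8) + (5) + (-4) = 9, so the coefficient is -9.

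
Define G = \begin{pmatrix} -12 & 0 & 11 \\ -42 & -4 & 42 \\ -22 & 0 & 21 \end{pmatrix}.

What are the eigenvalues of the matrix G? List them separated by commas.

Set up det(rI - G) = 0.
Expanding along the first row, p(r) = r^3 - 5r^2 - 46r - 40.
Since p(-1) = 0, r = -1 is a root.
Factor out (r + 1): p(r) = (r + 1)·(r^2 - 6r - 40).
The quadratic factors as (r + 4)·(r - 10).
Eigenvalues: -4, -1, 10.

-4, -1, 10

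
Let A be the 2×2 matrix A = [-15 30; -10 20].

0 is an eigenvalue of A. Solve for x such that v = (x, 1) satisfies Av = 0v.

We need (A)v = 0.
A = [[-15, 30], [-10, 20]].
Row 1: (-15)·x + (30)·1 = 0
Row 2: (-10)·x + (20)·1 = 0
Solving gives x = 2.
Check: A·(2, 1) = (0, 0) = 0·(2, 1).

2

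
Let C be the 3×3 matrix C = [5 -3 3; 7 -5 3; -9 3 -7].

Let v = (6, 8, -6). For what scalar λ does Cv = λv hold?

Compute Cv: C·(6, 8, -6) = (-12, -16, 12).
Since Cv = λv, compare component 1: -12 = λ·6, so λ = -2.

-2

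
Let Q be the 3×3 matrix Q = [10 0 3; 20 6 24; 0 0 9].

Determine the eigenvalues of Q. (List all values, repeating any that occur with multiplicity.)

Compute the characteristic polynomial p(lambda) = det(lambda·I - Q).
Cofactor expansion gives p(lambda) = lambda^3 - 25·lambda^2 + 204·lambda - 540.
Try lambda = 9: p(9) = 0, so 9 is a root.
Factor out (lambda - 9): p(lambda) = (lambda - 9)·(lambda^2 - 16·lambda + 60).
The quadratic factors as (lambda - 6)·(lambda - 10).
Eigenvalues: 6, 9, 10.

6, 9, 10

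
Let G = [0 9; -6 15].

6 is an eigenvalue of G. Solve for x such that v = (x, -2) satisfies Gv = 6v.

-3

We need (G - 6I)v = 0.
G - 6I = [[-6, 9], [-6, 9]].
Row 1: (-6)·x + (9)·-2 = 0
Row 2: (-6)·x + (9)·-2 = 0
Solving gives x = -3.
Check: G·(-3, -2) = (-18, -12) = 6·(-3, -2).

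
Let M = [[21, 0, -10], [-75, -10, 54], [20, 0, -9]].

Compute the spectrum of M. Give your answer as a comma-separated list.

-10, 1, 11

The characteristic polynomial is p(μ) = det(μI - M).
Expanding along the first row, p(μ) = μ^3 - 2μ^2 - 109μ + 110.
Rational-root test: μ = 1 gives p(1) = 0.
Factor out (μ - 1): p(μ) = (μ - 1)·(μ^2 - μ - 110).
The quadratic factors as (μ + 10)·(μ - 11).
Eigenvalues: -10, 1, 11.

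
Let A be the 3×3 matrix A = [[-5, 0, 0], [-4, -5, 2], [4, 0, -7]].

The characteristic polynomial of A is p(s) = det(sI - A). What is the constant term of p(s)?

p(s) = s^3 + 17s^2 + 95s + 175.
The constant term is 175.

175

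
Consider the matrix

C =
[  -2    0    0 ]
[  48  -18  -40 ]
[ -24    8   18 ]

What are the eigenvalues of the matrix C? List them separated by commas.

Compute the characteristic polynomial p(lambda) = det(lambda·I - C).
Expanding the 3×3 determinant: p(lambda) = lambda^3 + 2·lambda^2 - 4·lambda - 8.
Rational-root test: lambda = -2 gives p(-2) = 0.
Factor out (lambda + 2): p(lambda) = (lambda + 2)·(lambda^2 - 4).
The quadratic factors as (lambda + 2)·(lambda - 2).
Eigenvalues: -2, -2, 2.

-2, -2, 2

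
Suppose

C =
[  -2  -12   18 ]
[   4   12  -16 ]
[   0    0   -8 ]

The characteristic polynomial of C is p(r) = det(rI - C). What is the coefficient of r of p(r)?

p(r) = r^3 - 2r^2 - 56r + 192.
The coefficient of r is -56.

-56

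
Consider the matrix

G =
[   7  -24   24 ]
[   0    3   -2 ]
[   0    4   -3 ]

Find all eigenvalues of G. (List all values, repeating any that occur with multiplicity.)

-1, 1, 7

The characteristic polynomial is p(λ) = det(λI - G).
Expanding along the first row, p(λ) = λ^3 - 7λ^2 - λ + 7.
Since p(1) = 0, λ = 1 is a root.
Factor out (λ - 1): p(λ) = (λ - 1)·(λ^2 - 6λ - 7).
The quadratic factors as (λ + 1)·(λ - 7).
Eigenvalues: -1, 1, 7.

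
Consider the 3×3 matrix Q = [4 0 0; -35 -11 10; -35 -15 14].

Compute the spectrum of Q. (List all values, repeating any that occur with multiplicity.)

-1, 4, 4

The characteristic polynomial is p(s) = det(sI - Q).
Cofactor expansion gives p(s) = s^3 - 7s^2 + 8s + 16.
Try s = -1: p(-1) = 0, so -1 is a root.
Dividing by (s + 1) leaves s^2 - 8s + 16.
The quadratic factor is (s - 4)^2.
Eigenvalues: -1, 4, 4.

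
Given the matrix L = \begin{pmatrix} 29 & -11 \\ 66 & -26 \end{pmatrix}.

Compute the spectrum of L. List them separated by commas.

det(L - λI) = (29 - λ)(-26 - λ) - (-11)·(66) = λ^2 - 3λ - 28.
This factors as (λ + 4)·(λ - 7) = 0.
Eigenvalues: -4, 7.

-4, 7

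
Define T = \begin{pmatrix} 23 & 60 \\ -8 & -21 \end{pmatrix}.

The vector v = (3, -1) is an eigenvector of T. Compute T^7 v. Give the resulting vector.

(6561, -2187)

First find the eigenvalue: Tv = (9, -3) = 3·(3, -1), so λ = 3.
Then T^7 v = λ^7·v = 3^7·(3, -1) = 2187·(3, -1) = (6561, -2187).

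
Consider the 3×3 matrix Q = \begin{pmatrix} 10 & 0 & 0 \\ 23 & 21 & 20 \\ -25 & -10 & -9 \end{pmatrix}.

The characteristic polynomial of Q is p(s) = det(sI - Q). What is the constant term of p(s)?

p(s) = s^3 - 22s^2 + 131s - 110.
The constant term is -110.

-110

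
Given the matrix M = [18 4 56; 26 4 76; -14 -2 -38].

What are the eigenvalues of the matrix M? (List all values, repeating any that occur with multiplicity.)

-10, -4, -2

The characteristic polynomial is p(lambda) = det(lambda·I - M).
Cofactor expansion gives p(lambda) = lambda^3 + 16·lambda^2 + 68·lambda + 80.
Try lambda = -4: p(-4) = 0, so -4 is a root.
Factor out (lambda + 4): p(lambda) = (lambda + 4)·(lambda^2 + 12·lambda + 20).
The quadratic factors as (lambda + 10)·(lambda + 2).
Eigenvalues: -10, -4, -2.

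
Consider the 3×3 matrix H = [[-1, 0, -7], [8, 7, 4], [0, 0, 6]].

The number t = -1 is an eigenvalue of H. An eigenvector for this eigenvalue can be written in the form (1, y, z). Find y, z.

-1, 0

We need (H + 1I)v = 0.
H + 1I = [[0, 0, -7], [8, 8, 4], [0, 0, 7]].
Row 1: (0)·1 + (0)·y + (-7)·z = 0
Row 2: (8)·1 + (8)·y + (4)·z = 0
Row 3: (0)·1 + (0)·y + (7)·z = 0
Solving gives y = -1, z = 0.
Check: H·(1, -1, 0) = (-1, 1, 0) = -1·(1, -1, 0).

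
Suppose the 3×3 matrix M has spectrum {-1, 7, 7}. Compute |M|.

-49

det(M) is the product of the eigenvalues: (-1) · (7) · (7) = -49.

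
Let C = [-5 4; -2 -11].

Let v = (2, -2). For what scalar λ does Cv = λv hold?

Compute Cv: C·(2, -2) = (-18, 18).
Since Cv = λv, compare component 1: -18 = λ·2, so λ = -9.

-9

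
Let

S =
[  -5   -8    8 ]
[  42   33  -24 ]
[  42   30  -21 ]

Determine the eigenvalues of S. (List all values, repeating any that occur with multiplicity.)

-5, 3, 9

The characteristic polynomial is p(λ) = det(λI - S).
Expanding the 3×3 determinant: p(λ) = λ^3 - 7λ^2 - 33λ + 135.
Rational-root test: λ = 3 gives p(3) = 0.
Factor out (λ - 3): p(λ) = (λ - 3)·(λ^2 - 4λ - 45).
The quadratic factors as (λ + 5)·(λ - 9).
Eigenvalues: -5, 3, 9.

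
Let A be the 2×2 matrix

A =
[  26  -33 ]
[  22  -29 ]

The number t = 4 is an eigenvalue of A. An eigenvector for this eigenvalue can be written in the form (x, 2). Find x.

We need (A - 4I)v = 0.
A - 4I = [[22, -33], [22, -33]].
Row 1: (22)·x + (-33)·2 = 0
Row 2: (22)·x + (-33)·2 = 0
Solving gives x = 3.
Check: A·(3, 2) = (12, 8) = 4·(3, 2).

3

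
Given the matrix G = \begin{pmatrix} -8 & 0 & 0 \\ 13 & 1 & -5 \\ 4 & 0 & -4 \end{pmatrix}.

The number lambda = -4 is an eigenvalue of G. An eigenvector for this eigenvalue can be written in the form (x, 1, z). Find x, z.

0, 1

We need (G + 4I)v = 0.
G + 4I = [[-4, 0, 0], [13, 5, -5], [4, 0, 0]].
Row 1: (-4)·x + (0)·1 + (0)·z = 0
Row 2: (13)·x + (5)·1 + (-5)·z = 0
Row 3: (4)·x + (0)·1 + (0)·z = 0
Solving gives x = 0, z = 1.
Check: G·(0, 1, 1) = (0, -4, -4) = -4·(0, 1, 1).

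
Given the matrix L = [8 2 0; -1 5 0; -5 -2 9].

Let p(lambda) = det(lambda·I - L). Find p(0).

p(0) = det(0·I − L) = det(−L) = (−1)^3·det(L).
det(L) = 378, so p(0) = -378.

-378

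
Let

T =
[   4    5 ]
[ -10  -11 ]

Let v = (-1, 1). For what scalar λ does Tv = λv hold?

Compute Tv: T·(-1, 1) = (1, -1).
Since Tv = λv, compare component 1: 1 = λ·-1, so λ = -1.

-1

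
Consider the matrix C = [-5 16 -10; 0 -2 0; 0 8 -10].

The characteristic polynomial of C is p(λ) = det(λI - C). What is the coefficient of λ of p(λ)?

80

p(λ) = λ^3 + 17λ^2 + 80λ + 100.
The coefficient of λ is 80.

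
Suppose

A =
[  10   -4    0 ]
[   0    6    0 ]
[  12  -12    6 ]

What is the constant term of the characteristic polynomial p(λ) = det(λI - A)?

p(0) = det(0·I − A) = det(−A) = (−1)^3·det(A).
det(A) = 360, so p(0) = -360.

-360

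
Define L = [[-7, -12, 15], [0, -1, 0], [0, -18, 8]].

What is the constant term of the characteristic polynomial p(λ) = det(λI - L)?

-56

p(0) = det(0·I − L) = det(−L) = (−1)^3·det(L).
det(L) = 56, so p(0) = -56.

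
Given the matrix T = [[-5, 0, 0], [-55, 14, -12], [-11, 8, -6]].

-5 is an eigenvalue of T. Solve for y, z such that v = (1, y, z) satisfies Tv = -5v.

We need (T + 5I)v = 0.
T + 5I = [[0, 0, 0], [-55, 19, -12], [-11, 8, -1]].
Row 1: (0)·1 + (0)·y + (0)·z = 0
Row 2: (-55)·1 + (19)·y + (-12)·z = 0
Row 3: (-11)·1 + (8)·y + (-1)·z = 0
Solving gives y = 1, z = -3.
Check: T·(1, 1, -3) = (-5, -5, 15) = -5·(1, 1, -3).

1, -3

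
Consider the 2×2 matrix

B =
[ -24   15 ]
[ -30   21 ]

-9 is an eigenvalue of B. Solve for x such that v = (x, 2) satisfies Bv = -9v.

2

We need (B + 9I)v = 0.
B + 9I = [[-15, 15], [-30, 30]].
Row 1: (-15)·x + (15)·2 = 0
Row 2: (-30)·x + (30)·2 = 0
Solving gives x = 2.
Check: B·(2, 2) = (-18, -18) = -9·(2, 2).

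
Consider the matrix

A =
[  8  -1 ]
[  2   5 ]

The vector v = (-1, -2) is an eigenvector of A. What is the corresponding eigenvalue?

Compute Av: A·(-1, -2) = (-6, -12).
Since Av = λv, compare component 1: -6 = λ·-1, so λ = 6.

6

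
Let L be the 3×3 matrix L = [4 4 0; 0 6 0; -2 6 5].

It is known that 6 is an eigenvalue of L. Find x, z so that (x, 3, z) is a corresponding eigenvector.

6, 6

We need (L - 6I)v = 0.
L - 6I = [[-2, 4, 0], [0, 0, 0], [-2, 6, -1]].
Row 1: (-2)·x + (4)·3 + (0)·z = 0
Row 2: (0)·x + (0)·3 + (0)·z = 0
Row 3: (-2)·x + (6)·3 + (-1)·z = 0
Solving gives x = 6, z = 6.
Check: L·(6, 3, 6) = (36, 18, 36) = 6·(6, 3, 6).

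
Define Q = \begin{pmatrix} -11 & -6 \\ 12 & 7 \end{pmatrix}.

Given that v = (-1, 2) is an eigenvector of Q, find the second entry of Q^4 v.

2

First find the eigenvalue: Qv = (-1, 2) = 1·(-1, 2), so λ = 1.
Then Q^4 v = λ^4·v = 1^4·(-1, 2) = 1·(-1, 2) = (-1, 2).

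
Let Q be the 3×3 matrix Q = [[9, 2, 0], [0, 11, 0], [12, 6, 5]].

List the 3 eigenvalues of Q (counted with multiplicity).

5, 9, 11

Set up det(tI - Q) = 0.
Expanding the 3×3 determinant: p(t) = t^3 - 25t^2 + 199t - 495.
Rational-root test: t = 5 gives p(5) = 0.
Dividing by (t - 5) leaves t^2 - 20t + 99.
The quadratic factors as (t - 9)·(t - 11).
Eigenvalues: 5, 9, 11.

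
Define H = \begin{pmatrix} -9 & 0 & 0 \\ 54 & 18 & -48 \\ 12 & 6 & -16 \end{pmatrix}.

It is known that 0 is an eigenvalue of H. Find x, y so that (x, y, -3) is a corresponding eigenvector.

0, -8

We need (H)v = 0.
H = [[-9, 0, 0], [54, 18, -48], [12, 6, -16]].
Row 1: (-9)·x + (0)·y + (0)·-3 = 0
Row 2: (54)·x + (18)·y + (-48)·-3 = 0
Row 3: (12)·x + (6)·y + (-16)·-3 = 0
Solving gives x = 0, y = -8.
Check: H·(0, -8, -3) = (0, 0, 0) = 0·(0, -8, -3).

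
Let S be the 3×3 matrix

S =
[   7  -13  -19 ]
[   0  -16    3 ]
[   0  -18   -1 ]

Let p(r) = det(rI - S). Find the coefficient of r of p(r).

-49

p(r) = r^3 + 10r^2 - 49r - 490.
The coefficient of r is -49.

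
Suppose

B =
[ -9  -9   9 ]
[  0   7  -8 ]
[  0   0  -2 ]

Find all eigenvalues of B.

B is upper triangular, so its eigenvalues are the diagonal entries.
Diagonal: -9, 7, -2.

-9, -2, 7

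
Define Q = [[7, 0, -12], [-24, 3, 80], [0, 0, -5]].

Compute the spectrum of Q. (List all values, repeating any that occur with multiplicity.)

Compute the characteristic polynomial p(s) = det(sI - Q).
Expanding along the first row, p(s) = s^3 - 5s^2 - 29s + 105.
Rational-root test: s = 3 gives p(3) = 0.
Dividing by (s - 3) leaves s^2 - 2s - 35.
The quadratic factors as (s + 5)·(s - 7).
Eigenvalues: -5, 3, 7.

-5, 3, 7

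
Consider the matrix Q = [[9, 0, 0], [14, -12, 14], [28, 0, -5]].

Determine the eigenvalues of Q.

-12, -5, 9

The characteristic polynomial is p(λ) = det(λI - Q).
Expanding the 3×3 determinant: p(λ) = λ^3 + 8λ^2 - 93λ - 540.
Since p(-5) = 0, λ = -5 is a root.
Factor out (λ + 5): p(λ) = (λ + 5)·(λ^2 + 3λ - 108).
The quadratic factors as (λ + 12)·(λ - 9).
Eigenvalues: -12, -5, 9.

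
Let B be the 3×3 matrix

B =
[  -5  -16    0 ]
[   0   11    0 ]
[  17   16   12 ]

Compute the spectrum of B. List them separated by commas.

-5, 11, 12

Compute the characteristic polynomial p(t) = det(tI - B).
Expanding along the first row, p(t) = t^3 - 18t^2 + 17t + 660.
Rational-root test: t = -5 gives p(-5) = 0.
Factor out (t + 5): p(t) = (t + 5)·(t^2 - 23t + 132).
The quadratic factors as (t - 11)·(t - 12).
Eigenvalues: -5, 11, 12.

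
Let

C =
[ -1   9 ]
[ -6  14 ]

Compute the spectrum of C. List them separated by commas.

5, 8

det(C - rI) = (-1 - r)(14 - r) - (9)·(-6) = r^2 - 13r + 40.
This factors as (r - 5)·(r - 8) = 0.
Eigenvalues: 5, 8.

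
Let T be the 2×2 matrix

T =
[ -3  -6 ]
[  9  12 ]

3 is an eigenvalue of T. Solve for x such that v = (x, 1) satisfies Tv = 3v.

We need (T - 3I)v = 0.
T - 3I = [[-6, -6], [9, 9]].
Row 1: (-6)·x + (-6)·1 = 0
Row 2: (9)·x + (9)·1 = 0
Solving gives x = -1.
Check: T·(-1, 1) = (-3, 3) = 3·(-1, 1).

-1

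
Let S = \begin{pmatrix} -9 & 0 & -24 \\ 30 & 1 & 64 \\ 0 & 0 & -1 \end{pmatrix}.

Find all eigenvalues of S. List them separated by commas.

-9, -1, 1

The characteristic polynomial is p(s) = det(sI - S).
Cofactor expansion gives p(s) = s^3 + 9s^2 - s - 9.
Since p(-1) = 0, s = -1 is a root.
Dividing by (s + 1) leaves s^2 + 8s - 9.
The quadratic factors as (s + 9)·(s - 1).
Eigenvalues: -9, -1, 1.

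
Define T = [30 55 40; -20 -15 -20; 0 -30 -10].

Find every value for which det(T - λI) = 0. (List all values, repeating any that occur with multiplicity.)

Compute the characteristic polynomial p(λ) = det(λI - T).
Expanding along the first row, p(λ) = λ^3 - 5λ^2 - 100λ + 500.
Rational-root test: λ = -10 gives p(-10) = 0.
Dividing by (λ + 10) leaves λ^2 - 15λ + 50.
The quadratic factors as (λ - 5)·(λ - 10).
Eigenvalues: -10, 5, 10.

-10, 5, 10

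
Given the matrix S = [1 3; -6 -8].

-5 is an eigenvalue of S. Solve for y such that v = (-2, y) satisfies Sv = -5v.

4

We need (S + 5I)v = 0.
S + 5I = [[6, 3], [-6, -3]].
Row 1: (6)·-2 + (3)·y = 0
Row 2: (-6)·-2 + (-3)·y = 0
Solving gives y = 4.
Check: S·(-2, 4) = (10, -20) = -5·(-2, 4).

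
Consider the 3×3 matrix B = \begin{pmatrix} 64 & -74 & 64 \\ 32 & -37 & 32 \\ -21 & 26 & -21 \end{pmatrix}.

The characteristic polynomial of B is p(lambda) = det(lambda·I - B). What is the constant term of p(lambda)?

p(lambda) = lambda^3 - 6·lambda^2 - 55·lambda.
The constant term is 0.

0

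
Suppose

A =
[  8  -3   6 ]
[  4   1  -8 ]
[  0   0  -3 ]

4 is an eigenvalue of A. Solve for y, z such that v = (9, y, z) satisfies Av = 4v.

12, 0

We need (A - 4I)v = 0.
A - 4I = [[4, -3, 6], [4, -3, -8], [0, 0, -7]].
Row 1: (4)·9 + (-3)·y + (6)·z = 0
Row 2: (4)·9 + (-3)·y + (-8)·z = 0
Row 3: (0)·9 + (0)·y + (-7)·z = 0
Solving gives y = 12, z = 0.
Check: A·(9, 12, 0) = (36, 48, 0) = 4·(9, 12, 0).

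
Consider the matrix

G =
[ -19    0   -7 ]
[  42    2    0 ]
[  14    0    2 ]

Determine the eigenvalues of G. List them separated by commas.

-12, -5, 2

Compute the characteristic polynomial p(s) = det(sI - G).
Expanding the 3×3 determinant: p(s) = s^3 + 15s^2 + 26s - 120.
Try s = -12: p(-12) = 0, so -12 is a root.
Dividing by (s + 12) leaves s^2 + 3s - 10.
The quadratic factors as (s + 5)·(s - 2).
Eigenvalues: -12, -5, 2.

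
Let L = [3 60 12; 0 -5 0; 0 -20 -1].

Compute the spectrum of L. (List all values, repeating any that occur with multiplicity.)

Compute the characteristic polynomial p(t) = det(tI - L).
Cofactor expansion gives p(t) = t^3 + 3t^2 - 13t - 15.
Try t = -5: p(-5) = 0, so -5 is a root.
Dividing by (t + 5) leaves t^2 - 2t - 3.
The quadratic factors as (t + 1)·(t - 3).
Eigenvalues: -5, -1, 3.

-5, -1, 3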